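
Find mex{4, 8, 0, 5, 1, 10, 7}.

2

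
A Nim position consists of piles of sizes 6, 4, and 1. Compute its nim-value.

In binary:
  110  (6)
  100  (4)
  001  (1)
  ---
  011  (3)

3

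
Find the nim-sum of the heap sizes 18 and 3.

17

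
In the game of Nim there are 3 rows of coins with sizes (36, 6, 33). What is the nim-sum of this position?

3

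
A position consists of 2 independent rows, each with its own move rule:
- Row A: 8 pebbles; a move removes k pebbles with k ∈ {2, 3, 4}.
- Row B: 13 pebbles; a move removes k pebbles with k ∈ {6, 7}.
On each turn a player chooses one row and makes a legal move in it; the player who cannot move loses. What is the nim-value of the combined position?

1

Build the Grundy sequence for row A with g(k) = mex{g(k−s) : s ∈ {2, 3, 4}, s ≤ k}:
g(0) = mex{} = 0
g(1) = mex{} = 0
g(2) = mex{0} = 1
g(3) = mex{0} = 1
g(4) = mex{0,1} = 2
g(5) = mex{0,1} = 2
g(6) = mex{1,2} = 0
g(7) = mex{1,2} = 0
g(8) = mex{0,2} = 1
So g(8) = 1.
For row B, compute g(0), g(1), … with moves {6, 7}:
k:     0  1  2  3  4  5  6  7  8  9 10 11 12 13
g(k):  0  0  0  0  0  0  1  1  1  1  1  1  2  0
So g(13) = 0.
By the Sprague-Grundy theorem, the Grundy value of a sum of independent games is the XOR of the component values.
Combined value = 1 ⊕ 0 = 1.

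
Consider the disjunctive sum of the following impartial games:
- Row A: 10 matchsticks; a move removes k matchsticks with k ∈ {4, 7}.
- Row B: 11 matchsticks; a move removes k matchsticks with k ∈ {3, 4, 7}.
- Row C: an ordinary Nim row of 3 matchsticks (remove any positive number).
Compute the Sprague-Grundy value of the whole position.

1

Grundy values for row A (subtraction set {4, 7}):
g(0) = mex{} = 0
g(1) = mex{} = 0
g(2) = mex{} = 0
g(3) = mex{} = 0
g(4) = mex{0} = 1
g(5) = mex{0} = 1
g(6) = mex{0} = 1
g(7) = mex{0} = 1
g(8) = mex{0,1} = 2
g(9) = mex{0,1} = 2
g(10) = mex{0,1} = 2
So g(10) = 2.
Build the Grundy sequence for row B with g(k) = mex{g(k−s) : s ∈ {3, 4, 7}, s ≤ k}:
k:     0  1  2  3  4  5  6  7  8  9 10 11
g(k):  0  0  0  1  1  1  2  2  2  3  0  0
So g(11) = 0.
Row C is a plain Nim row of size 3, so its Grundy value is 3.
The value of a disjunctive sum is the nim-sum of the parts.
Combined value = 2 XOR 0 XOR 3 = 1.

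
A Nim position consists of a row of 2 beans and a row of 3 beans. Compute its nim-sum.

1

Compute the nim-sum pairwise:
2 ⊕ 3 = 1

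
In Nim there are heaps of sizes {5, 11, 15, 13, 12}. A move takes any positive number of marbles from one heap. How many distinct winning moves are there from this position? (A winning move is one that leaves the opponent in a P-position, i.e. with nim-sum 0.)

0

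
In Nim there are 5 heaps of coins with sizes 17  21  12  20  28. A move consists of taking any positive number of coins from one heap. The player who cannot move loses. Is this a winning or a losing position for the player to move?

Losing position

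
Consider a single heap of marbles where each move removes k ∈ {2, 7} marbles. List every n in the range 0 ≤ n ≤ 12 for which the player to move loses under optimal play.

0, 1, 4, 5, 9, 10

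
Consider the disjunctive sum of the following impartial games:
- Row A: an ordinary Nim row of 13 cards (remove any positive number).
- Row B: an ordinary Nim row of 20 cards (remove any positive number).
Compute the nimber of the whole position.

25

Row A is a plain Nim row of size 13, so its Grundy value is 13.
Row B is a plain Nim row of size 20, so its Grundy value is 20.
The value of a disjunctive sum is the nim-sum of the parts.
Combined value = 13 XOR 20 = 25.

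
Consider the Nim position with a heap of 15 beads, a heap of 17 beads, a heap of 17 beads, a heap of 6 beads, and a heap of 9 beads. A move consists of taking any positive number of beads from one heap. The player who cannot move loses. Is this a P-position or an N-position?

Nim-sum: 15 ^ 17 ^ 17 ^ 6 ^ 9 = 0.
The nim-sum is 0, so this is a P-position: the player to move is in a losing position under optimal play.

P-position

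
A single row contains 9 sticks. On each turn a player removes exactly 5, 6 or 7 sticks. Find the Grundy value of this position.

Grundy values for subtraction set {5, 6, 7}:
g(0) = mex{} = 0
g(1) = mex{} = 0
g(2) = mex{} = 0
g(3) = mex{} = 0
g(4) = mex{} = 0
g(5) = mex{0} = 1
g(6) = mex{0} = 1
g(7) = mex{0} = 1
g(8) = mex{0} = 1
g(9) = mex{0} = 1
So g(9) = 1.

1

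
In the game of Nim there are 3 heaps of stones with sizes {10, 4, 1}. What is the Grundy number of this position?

Compute the nim-sum pairwise:
10 ^ 4 = 14
14 ^ 1 = 15

15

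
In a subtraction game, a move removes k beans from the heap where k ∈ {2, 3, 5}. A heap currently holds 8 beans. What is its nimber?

Build the Grundy sequence with g(k) = mex{g(k−s) : s ∈ {2, 3, 5}, s ≤ k}:
k:     0  1  2  3  4  5  6  7  8
g(k):  0  0  1  1  2  2  3  0  0
So g(8) = 0.

0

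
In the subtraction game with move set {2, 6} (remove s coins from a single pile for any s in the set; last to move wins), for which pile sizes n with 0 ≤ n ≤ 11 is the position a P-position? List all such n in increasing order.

Build the Grundy sequence with g(k) = mex{g(k−s) : s ∈ {2, 6}, s ≤ k}:
k:     0  1  2  3  4  5  6  7  8  9 10 11
g(k):  0  0  1  1  0  0  1  1  0  0  1  1
The P-positions (g = 0) in 0..11 are 0, 1, 4, 5, 8, 9.

0, 1, 4, 5, 8, 9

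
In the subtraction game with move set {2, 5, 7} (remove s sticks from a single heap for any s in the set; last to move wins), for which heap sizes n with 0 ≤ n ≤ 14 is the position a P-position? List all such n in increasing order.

0, 1, 4, 10, 13, 14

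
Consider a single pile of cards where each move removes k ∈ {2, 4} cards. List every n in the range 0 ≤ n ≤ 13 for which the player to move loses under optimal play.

Build the Grundy sequence with g(k) = mex{g(k−s) : s ∈ {2, 4}, s ≤ k}:
g(0) = mex{} = 0
g(1) = mex{} = 0
g(2) = mex{0} = 1
g(3) = mex{0} = 1
g(4) = mex{0,1} = 2
g(5) = mex{0,1} = 2
g(6) = mex{1,2} = 0
g(7) = mex{1,2} = 0
g(8) = mex{0,2} = 1
g(9) = mex{0,2} = 1
g(10) = mex{0,1} = 2
g(11) = mex{0,1} = 2
g(12) = mex{1,2} = 0
g(13) = mex{1,2} = 0
The P-positions (g = 0) in 0..13 are 0, 1, 6, 7, 12, 13.

0, 1, 6, 7, 12, 13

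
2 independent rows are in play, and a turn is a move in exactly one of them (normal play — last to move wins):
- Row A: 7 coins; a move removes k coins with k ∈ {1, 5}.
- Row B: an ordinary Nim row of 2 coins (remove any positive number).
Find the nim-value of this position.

Build the Grundy sequence for row A with g(k) = mex{g(k−s) : s ∈ {1, 5}, s ≤ k}:
g(0) = mex{} = 0
g(1) = mex{0} = 1
g(2) = mex{1} = 0
g(3) = mex{0} = 1
g(4) = mex{1} = 0
g(5) = mex{0} = 1
g(6) = mex{1} = 0
g(7) = mex{0} = 1
So g(7) = 1.
Row B is a plain Nim row of size 2, so its Grundy value is 2.
The value of a disjunctive sum is the nim-sum of the parts.
Combined value = 1 ⊕ 2 = 3.

3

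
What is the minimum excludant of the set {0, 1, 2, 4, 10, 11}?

3

The values 0, 1, 2 are all present; 3 is the first non-negative integer missing from the set.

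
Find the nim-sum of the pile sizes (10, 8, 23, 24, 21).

Compute the nim-sum pairwise:
10 ⊕ 8 = 2
2 ⊕ 23 = 21
21 ⊕ 24 = 13
13 ⊕ 21 = 24

24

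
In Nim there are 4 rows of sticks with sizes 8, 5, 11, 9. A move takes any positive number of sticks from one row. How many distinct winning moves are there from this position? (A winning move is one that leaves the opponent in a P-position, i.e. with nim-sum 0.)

Bitwise XOR of the heap sizes:
  1000  (8)
  0101  (5)
  1011  (11)
  1001  (9)
  ----
  1111  (15)
The overall nim-sum is X = 15. A row of size p has a winning move iff p XOR X < p (reduce it to p XOR X).
  8: 8 XOR 15 = 7 < 8 — winning move (to 7).
  5: 5 XOR 15 = 10 ≥ 5 — no move.
  11: 11 XOR 15 = 4 < 11 — winning move (to 4).
  9: 9 XOR 15 = 6 < 9 — winning move (to 6).
That gives 3 winning moves.

3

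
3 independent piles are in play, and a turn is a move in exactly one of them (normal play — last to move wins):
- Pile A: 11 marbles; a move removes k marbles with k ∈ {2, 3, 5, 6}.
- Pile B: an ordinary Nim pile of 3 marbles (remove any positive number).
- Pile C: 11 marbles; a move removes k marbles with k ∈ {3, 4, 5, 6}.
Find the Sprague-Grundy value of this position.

2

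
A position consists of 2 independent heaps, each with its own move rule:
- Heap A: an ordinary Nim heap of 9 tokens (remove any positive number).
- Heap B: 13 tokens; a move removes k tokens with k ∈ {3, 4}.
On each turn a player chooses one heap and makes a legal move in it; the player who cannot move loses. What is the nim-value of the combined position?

11

Heap A is a plain Nim heap of size 9, so its Grundy value is 9.
Grundy values for heap B (subtraction set {3, 4}):
k:     0  1  2  3  4  5  6  7  8  9 10 11 12 13
g(k):  0  0  0  1  1  1  2  0  0  0  1  1  1  2
So g(13) = 2.
The value of a disjunctive sum is the nim-sum of the parts.
Combined value = 9 XOR 2 = 11.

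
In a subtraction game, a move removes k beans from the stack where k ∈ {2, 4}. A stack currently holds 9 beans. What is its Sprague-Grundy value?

Grundy values for subtraction set {2, 4}:
k:     0  1  2  3  4  5  6  7  8  9
g(k):  0  0  1  1  2  2  0  0  1  1
So g(9) = 1.

1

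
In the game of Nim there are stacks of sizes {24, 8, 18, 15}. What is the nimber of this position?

13

Compute the nim-sum pairwise:
24 ^ 8 = 16
16 ^ 18 = 2
2 ^ 15 = 13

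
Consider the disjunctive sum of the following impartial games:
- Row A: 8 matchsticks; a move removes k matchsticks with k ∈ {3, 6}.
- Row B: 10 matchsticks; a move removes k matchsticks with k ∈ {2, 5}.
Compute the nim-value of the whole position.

3

Build the Grundy sequence for row A with g(k) = mex{g(k−s) : s ∈ {3, 6}, s ≤ k}:
k:     0  1  2  3  4  5  6  7  8
g(k):  0  0  0  1  1  1  2  2  2
So g(8) = 2.
For row B, compute g(0), g(1), … with moves {2, 5}:
g(0) = mex{} = 0
g(1) = mex{} = 0
g(2) = mex{0} = 1
g(3) = mex{0} = 1
g(4) = mex{1} = 0
g(5) = mex{0,1} = 2
g(6) = mex{0} = 1
g(7) = mex{1,2} = 0
g(8) = mex{1} = 0
g(9) = mex{0} = 1
g(10) = mex{0,2} = 1
So g(10) = 1.
The value of a disjunctive sum is the nim-sum of the parts.
Combined value = 2 XOR 1 = 3.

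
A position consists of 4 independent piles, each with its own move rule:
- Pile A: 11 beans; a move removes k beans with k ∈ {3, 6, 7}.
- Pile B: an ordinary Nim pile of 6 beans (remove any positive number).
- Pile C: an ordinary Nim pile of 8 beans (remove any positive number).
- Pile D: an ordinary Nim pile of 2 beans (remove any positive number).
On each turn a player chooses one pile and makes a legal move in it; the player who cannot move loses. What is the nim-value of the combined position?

12

Build the Grundy sequence for pile A with g(k) = mex{g(k−s) : s ∈ {3, 6, 7}, s ≤ k}:
k:     0  1  2  3  4  5  6  7  8  9 10 11
g(k):  0  0  0  1  1  1  2  2  2  3  0  0
So g(11) = 0.
Pile B is a plain Nim pile of size 6, so its Grundy value is 6.
Pile C is a plain Nim pile of size 8, so its Grundy value is 8.
Pile D is a plain Nim pile of size 2, so its Grundy value is 2.
The value of a disjunctive sum is the nim-sum of the parts.
Combined value = 0 ⊕ 6 ⊕ 8 ⊕ 2 = 12.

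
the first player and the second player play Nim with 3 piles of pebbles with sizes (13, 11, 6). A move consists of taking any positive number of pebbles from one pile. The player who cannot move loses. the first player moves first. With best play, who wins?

the second player wins

Compute the nim-sum pairwise:
13 ⊕ 11 = 6
6 ⊕ 6 = 0
The nim-sum is 0, so this is a P-position: the player to move is in a losing position under optimal play; the first player is about to move from it and so loses — the second player wins.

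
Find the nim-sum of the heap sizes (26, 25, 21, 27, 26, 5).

In binary:
  11010  (26)
  11001  (25)
  10101  (21)
  11011  (27)
  11010  (26)
  00101  (5)
  -----
  10010  (18)

18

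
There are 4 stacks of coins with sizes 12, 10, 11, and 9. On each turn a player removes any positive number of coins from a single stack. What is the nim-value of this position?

4

Nim-sum: 12 XOR 10 XOR 11 XOR 9 = 4.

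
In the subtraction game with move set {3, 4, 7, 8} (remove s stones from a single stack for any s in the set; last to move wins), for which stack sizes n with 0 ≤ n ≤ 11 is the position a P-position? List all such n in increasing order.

0, 1, 2, 11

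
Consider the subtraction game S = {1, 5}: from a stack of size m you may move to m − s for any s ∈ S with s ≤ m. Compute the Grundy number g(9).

1

Grundy values for subtraction set {1, 5}:
k:     0  1  2  3  4  5  6  7  8  9
g(k):  0  1  0  1  0  1  0  1  0  1
So g(9) = 1.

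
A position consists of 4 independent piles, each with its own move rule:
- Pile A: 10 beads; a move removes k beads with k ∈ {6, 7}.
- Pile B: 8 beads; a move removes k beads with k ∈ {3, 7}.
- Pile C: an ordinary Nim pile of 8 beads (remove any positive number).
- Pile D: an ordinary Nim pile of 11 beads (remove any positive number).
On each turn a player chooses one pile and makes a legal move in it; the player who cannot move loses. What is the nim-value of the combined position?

0

For pile A, compute g(0), g(1), … with moves {6, 7}:
k:     0  1  2  3  4  5  6  7  8  9 10
g(k):  0  0  0  0  0  0  1  1  1  1  1
So g(10) = 1.
Grundy values for pile B (subtraction set {3, 7}):
g(0) = mex{} = 0
g(1) = mex{} = 0
g(2) = mex{} = 0
g(3) = mex{0} = 1
g(4) = mex{0} = 1
g(5) = mex{0} = 1
g(6) = mex{1} = 0
g(7) = mex{0,1} = 2
g(8) = mex{0,1} = 2
So g(8) = 2.
Pile C is a plain Nim pile of size 8, so its Grundy value is 8.
Pile D is a plain Nim pile of size 11, so its Grundy value is 11.
By the Sprague-Grundy theorem, the Grundy value of a sum of independent games is the XOR of the component values.
Combined value = 1 XOR 2 XOR 8 XOR 11 = 0.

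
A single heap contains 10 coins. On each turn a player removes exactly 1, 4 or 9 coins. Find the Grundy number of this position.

0

Compute g(0), g(1), … for moves {1, 4, 9}:
k:     0  1  2  3  4  5  6  7  8  9 10
g(k):  0  1  0  1  2  0  1  0  1  2  0
So g(10) = 0.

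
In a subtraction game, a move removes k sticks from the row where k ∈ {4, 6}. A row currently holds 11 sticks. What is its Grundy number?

0

Grundy values for subtraction set {4, 6}:
g(0) = mex{} = 0
g(1) = mex{} = 0
g(2) = mex{} = 0
g(3) = mex{} = 0
g(4) = mex{0} = 1
g(5) = mex{0} = 1
g(6) = mex{0} = 1
g(7) = mex{0} = 1
g(8) = mex{0,1} = 2
g(9) = mex{0,1} = 2
g(10) = mex{1} = 0
g(11) = mex{1} = 0
So g(11) = 0.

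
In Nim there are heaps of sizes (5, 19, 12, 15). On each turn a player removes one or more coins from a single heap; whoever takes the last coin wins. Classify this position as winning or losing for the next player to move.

Winning position

Bitwise XOR of the heap sizes:
  00101  (5)
  10011  (19)
  01100  (12)
  01111  (15)
  -----
  10101  (21)
The nim-sum is 21 ≠ 0, so this is an N-position: the player to move can win.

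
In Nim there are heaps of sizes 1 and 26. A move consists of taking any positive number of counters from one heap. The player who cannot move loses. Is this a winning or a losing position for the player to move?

Nim-sum: 1 ⊕ 26 = 27.
The nim-sum is 27 ≠ 0, so this is an N-position: the player to move can win.

Winning position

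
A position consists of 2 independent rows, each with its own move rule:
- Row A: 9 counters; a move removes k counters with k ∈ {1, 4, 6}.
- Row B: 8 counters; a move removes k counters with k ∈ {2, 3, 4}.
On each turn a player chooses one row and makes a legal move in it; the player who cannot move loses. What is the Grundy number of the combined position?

Build the Grundy sequence for row A with g(k) = mex{g(k−s) : s ∈ {1, 4, 6}, s ≤ k}:
k:     0  1  2  3  4  5  6  7  8  9
g(k):  0  1  0  1  2  0  1  0  1  2
So g(9) = 2.
For row B, compute g(0), g(1), … with moves {2, 3, 4}:
k:     0  1  2  3  4  5  6  7  8
g(k):  0  0  1  1  2  2  0  0  1
So g(8) = 1.
By the Sprague-Grundy theorem, the Grundy value of a sum of independent games is the XOR of the component values.
Combined value = 2 XOR 1 = 3.

3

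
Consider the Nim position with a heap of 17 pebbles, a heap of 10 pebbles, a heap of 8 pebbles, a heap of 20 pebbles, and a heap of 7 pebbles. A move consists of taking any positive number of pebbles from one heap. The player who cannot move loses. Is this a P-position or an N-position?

In binary:
  10001  (17)
  01010  (10)
  01000  (8)
  10100  (20)
  00111  (7)
  -----
  00000  (0)
The nim-sum is 0, so this is a P-position: the player to move is in a losing position under optimal play.

P-position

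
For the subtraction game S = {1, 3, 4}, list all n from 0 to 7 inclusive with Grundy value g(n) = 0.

0, 2, 7

Grundy values for subtraction set {1, 3, 4}:
k:     0  1  2  3  4  5  6  7
g(k):  0  1  0  1  2  3  2  0
The P-positions (g = 0) in 0..7 are 0, 2, 7.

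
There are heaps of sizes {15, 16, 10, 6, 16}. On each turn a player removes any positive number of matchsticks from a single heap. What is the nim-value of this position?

3

In binary:
  01111  (15)
  10000  (16)
  01010  (10)
  00110  (6)
  10000  (16)
  -----
  00011  (3)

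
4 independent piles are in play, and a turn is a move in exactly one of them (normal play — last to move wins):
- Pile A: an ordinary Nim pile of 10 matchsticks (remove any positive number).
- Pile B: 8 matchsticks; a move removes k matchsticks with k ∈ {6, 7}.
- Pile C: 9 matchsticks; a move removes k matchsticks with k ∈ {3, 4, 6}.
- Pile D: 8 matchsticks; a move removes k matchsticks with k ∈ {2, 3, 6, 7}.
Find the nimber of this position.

9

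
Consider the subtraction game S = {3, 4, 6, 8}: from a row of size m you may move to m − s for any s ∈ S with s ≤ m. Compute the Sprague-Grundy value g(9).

Build the Grundy sequence with g(k) = mex{g(k−s) : s ∈ {3, 4, 6, 8}, s ≤ k}:
g(0) = mex{} = 0
g(1) = mex{} = 0
g(2) = mex{} = 0
g(3) = mex{0} = 1
g(4) = mex{0} = 1
g(5) = mex{0} = 1
g(6) = mex{0,1} = 2
g(7) = mex{0,1} = 2
g(8) = mex{0,1} = 2
g(9) = mex{0,1,2} = 3
So g(9) = 3.

3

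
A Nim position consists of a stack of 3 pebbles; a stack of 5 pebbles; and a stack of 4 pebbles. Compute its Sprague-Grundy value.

2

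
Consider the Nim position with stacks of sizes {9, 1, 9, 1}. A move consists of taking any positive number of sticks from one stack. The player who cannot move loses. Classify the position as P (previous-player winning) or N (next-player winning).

P-position

Compute the nim-sum pairwise:
9 ^ 1 = 8
8 ^ 9 = 1
1 ^ 1 = 0
The nim-sum is 0, so this is a P-position: the player to move is in a losing position under optimal play.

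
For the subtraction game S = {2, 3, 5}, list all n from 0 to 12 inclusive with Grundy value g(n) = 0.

Build the Grundy sequence with g(k) = mex{g(k−s) : s ∈ {2, 3, 5}, s ≤ k}:
k:     0  1  2  3  4  5  6  7  8  9 10 11 12
g(k):  0  0  1  1  2  2  3  0  0  1  1  2  2
The P-positions (g = 0) in 0..12 are 0, 1, 7, 8.

0, 1, 7, 8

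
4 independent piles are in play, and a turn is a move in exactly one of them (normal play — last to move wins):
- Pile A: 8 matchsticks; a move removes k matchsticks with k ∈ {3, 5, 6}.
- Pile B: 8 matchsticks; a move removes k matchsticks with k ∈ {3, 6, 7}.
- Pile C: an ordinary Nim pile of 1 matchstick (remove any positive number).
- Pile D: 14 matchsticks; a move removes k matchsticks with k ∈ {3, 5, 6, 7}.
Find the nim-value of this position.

For pile A, compute g(0), g(1), … with moves {3, 5, 6}:
g(0) = mex{} = 0
g(1) = mex{} = 0
g(2) = mex{} = 0
g(3) = mex{0} = 1
g(4) = mex{0} = 1
g(5) = mex{0} = 1
g(6) = mex{0,1} = 2
g(7) = mex{0,1} = 2
g(8) = mex{0,1} = 2
So g(8) = 2.
Build the Grundy sequence for pile B with g(k) = mex{g(k−s) : s ∈ {3, 6, 7}, s ≤ k}:
k:     0  1  2  3  4  5  6  7  8
g(k):  0  0  0  1  1  1  2  2  2
So g(8) = 2.
Pile C is a plain Nim pile of size 1, so its Grundy value is 1.
Build the Grundy sequence for pile D with g(k) = mex{g(k−s) : s ∈ {3, 5, 6, 7}, s ≤ k}:
k:     0  1  2  3  4  5  6  7  8  9 10 11 12 13 14
g(k):  0  0  0  1  1  1  2  2  2  3  0  0  0  1  1
So g(14) = 1.
By the Sprague-Grundy theorem, the Grundy value of a sum of independent games is the XOR of the component values.
Combined value = 2 ⊕ 2 ⊕ 1 ⊕ 1 = 0.

0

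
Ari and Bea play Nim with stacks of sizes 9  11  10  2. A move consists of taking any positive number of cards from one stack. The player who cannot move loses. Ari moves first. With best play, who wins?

Compute the nim-sum pairwise:
9 ^ 11 = 2
2 ^ 10 = 8
8 ^ 2 = 10
The nim-sum is 10 ≠ 0, so this is an N-position: the player to move can win; Ari has a winning move.

Ari wins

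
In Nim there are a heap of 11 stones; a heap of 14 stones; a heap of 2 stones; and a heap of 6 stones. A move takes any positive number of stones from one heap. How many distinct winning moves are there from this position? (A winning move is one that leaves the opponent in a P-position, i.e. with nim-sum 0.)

1

In binary:
  1011  (11)
  1110  (14)
  0010  (2)
  0110  (6)
  ----
  0001  (1)
The overall nim-sum is X = 1. A heap of size p has a winning move iff p XOR X < p (reduce it to p XOR X).
  11: 11 XOR 1 = 10 < 11 — winning move (to 10).
  14: 14 XOR 1 = 15 ≥ 14 — no move.
  2: 2 XOR 1 = 3 ≥ 2 — no move.
  6: 6 XOR 1 = 7 ≥ 6 — no move.
That gives 1 winning move.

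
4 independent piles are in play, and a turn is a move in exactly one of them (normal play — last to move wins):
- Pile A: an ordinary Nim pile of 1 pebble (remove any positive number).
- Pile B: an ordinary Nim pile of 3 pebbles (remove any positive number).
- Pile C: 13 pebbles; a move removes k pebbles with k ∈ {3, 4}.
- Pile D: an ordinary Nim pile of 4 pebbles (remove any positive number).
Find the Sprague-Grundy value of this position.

4

Pile A is a plain Nim pile of size 1, so its Grundy value is 1.
Pile B is a plain Nim pile of size 3, so its Grundy value is 3.
Grundy values for pile C (subtraction set {3, 4}):
k:     0  1  2  3  4  5  6  7  8  9 10 11 12 13
g(k):  0  0  0  1  1  1  2  0  0  0  1  1  1  2
So g(13) = 2.
Pile D is a plain Nim pile of size 4, so its Grundy value is 4.
By the Sprague-Grundy theorem, the Grundy value of a sum of independent games is the XOR of the component values.
Combined value = 1 ⊕ 3 ⊕ 2 ⊕ 4 = 4.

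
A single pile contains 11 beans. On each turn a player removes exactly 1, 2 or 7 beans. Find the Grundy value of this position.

2

Grundy values for subtraction set {1, 2, 7}:
g(0) = mex{} = 0
g(1) = mex{0} = 1
g(2) = mex{0,1} = 2
g(3) = mex{1,2} = 0
g(4) = mex{0,2} = 1
g(5) = mex{0,1} = 2
g(6) = mex{1,2} = 0
g(7) = mex{0,2} = 1
g(8) = mex{0,1} = 2
g(9) = mex{1,2} = 0
g(10) = mex{0,2} = 1
g(11) = mex{0,1} = 2
So g(11) = 2.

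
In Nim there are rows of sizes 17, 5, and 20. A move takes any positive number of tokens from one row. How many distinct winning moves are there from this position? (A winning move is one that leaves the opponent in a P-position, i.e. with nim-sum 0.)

Compute the nim-sum pairwise:
17 XOR 5 = 20
20 XOR 20 = 0
The nim-sum is already 0, so every move leaves a nonzero nim-sum — there are no winning moves.

0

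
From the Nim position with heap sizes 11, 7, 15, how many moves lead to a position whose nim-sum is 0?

3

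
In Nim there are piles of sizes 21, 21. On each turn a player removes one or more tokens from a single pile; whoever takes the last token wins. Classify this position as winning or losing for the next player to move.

Losing position

Nim-sum: 21 XOR 21 = 0.
The nim-sum is 0, so this is a P-position: the player to move is in a losing position under optimal play.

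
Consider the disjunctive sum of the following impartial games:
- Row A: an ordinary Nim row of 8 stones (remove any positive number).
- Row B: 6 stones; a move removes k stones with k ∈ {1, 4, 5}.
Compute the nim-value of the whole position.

10

Row A is a plain Nim row of size 8, so its Grundy value is 8.
Build the Grundy sequence for row B with g(k) = mex{g(k−s) : s ∈ {1, 4, 5}, s ≤ k}:
k:     0  1  2  3  4  5  6
g(k):  0  1  0  1  2  3  2
So g(6) = 2.
By the Sprague-Grundy theorem, the Grundy value of a sum of independent games is the XOR of the component values.
Combined value = 8 ⊕ 2 = 10.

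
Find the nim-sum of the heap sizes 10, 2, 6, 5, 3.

8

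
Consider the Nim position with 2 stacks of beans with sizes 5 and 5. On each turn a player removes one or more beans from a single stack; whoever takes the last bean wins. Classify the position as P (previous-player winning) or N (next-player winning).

P-position

Compute the nim-sum pairwise:
5 XOR 5 = 0
The nim-sum is 0, so this is a P-position: the player to move is in a losing position under optimal play.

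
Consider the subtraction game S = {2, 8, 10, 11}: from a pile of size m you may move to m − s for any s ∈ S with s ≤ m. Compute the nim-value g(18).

0

Build the Grundy sequence with g(k) = mex{g(k−s) : s ∈ {2, 8, 10, 11}, s ≤ k}:
k:     0  1  2  3  4  5  6  7  8  9 10 11 12 13 14 15 16 17 18
g(k):  0  0  1  1  0  0  1  1  2  2  3  3  2  2  3  3  4  0  0
So g(18) = 0.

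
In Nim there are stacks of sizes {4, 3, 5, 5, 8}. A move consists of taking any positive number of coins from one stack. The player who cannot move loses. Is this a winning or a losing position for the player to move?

Winning position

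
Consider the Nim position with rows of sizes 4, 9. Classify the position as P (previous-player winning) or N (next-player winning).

Nim-sum: 4 ⊕ 9 = 13.
The nim-sum is 13 ≠ 0, so this is an N-position: the player to move can win.

N-position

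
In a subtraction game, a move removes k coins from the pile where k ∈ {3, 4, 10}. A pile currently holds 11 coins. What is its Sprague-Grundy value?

1

Compute g(0), g(1), … for moves {3, 4, 10}:
k:     0  1  2  3  4  5  6  7  8  9 10 11
g(k):  0  0  0  1  1  1  2  0  0  0  1  1
So g(11) = 1.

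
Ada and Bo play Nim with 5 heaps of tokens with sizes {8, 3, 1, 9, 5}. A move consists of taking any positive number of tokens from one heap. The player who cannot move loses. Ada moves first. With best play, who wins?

Ada wins

Nim-sum: 8 XOR 3 XOR 1 XOR 9 XOR 5 = 6.
The nim-sum is 6 ≠ 0, so this is an N-position: the player to move can win; Ada has a winning move.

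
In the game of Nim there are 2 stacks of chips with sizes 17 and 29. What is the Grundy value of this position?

Compute the nim-sum pairwise:
17 ^ 29 = 12

12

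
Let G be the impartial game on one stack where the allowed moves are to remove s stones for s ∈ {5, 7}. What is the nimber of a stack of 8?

1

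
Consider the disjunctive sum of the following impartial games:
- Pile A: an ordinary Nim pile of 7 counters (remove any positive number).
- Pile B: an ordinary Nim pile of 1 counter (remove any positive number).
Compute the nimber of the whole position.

6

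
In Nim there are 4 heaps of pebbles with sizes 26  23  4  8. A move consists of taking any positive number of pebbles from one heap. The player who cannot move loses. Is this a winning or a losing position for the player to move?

Write each in binary and XOR column by column:
  11010  (26)
  10111  (23)
  00100  (4)
  01000  (8)
  -----
  00001  (1)
The nim-sum is 1 ≠ 0, so this is an N-position: the player to move can win.

Winning position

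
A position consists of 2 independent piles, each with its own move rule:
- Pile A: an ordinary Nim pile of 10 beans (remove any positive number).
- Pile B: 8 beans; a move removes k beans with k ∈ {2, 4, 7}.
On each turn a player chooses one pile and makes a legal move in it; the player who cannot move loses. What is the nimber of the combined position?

11

Pile A is a plain Nim pile of size 10, so its Grundy value is 10.
Grundy values for pile B (subtraction set {2, 4, 7}):
g(0) = mex{} = 0
g(1) = mex{} = 0
g(2) = mex{0} = 1
g(3) = mex{0} = 1
g(4) = mex{0,1} = 2
g(5) = mex{0,1} = 2
g(6) = mex{1,2} = 0
g(7) = mex{0,1,2} = 3
g(8) = mex{0,2} = 1
So g(8) = 1.
The value of a disjunctive sum is the nim-sum of the parts.
Combined value = 10 XOR 1 = 11.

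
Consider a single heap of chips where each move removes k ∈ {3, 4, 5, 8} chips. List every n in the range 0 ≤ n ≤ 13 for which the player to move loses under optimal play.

0, 1, 2, 11, 12, 13

Build the Grundy sequence with g(k) = mex{g(k−s) : s ∈ {3, 4, 5, 8}, s ≤ k}:
k:     0  1  2  3  4  5  6  7  8  9 10 11 12 13
g(k):  0  0  0  1  1  1  2  2  2  3  3  0  0  0
The P-positions (g = 0) in 0..13 are 0, 1, 2, 11, 12, 13.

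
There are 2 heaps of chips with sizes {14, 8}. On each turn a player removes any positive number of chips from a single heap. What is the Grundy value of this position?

6

Nim-sum: 14 ^ 8 = 6.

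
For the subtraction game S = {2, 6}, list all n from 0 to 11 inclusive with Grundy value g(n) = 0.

0, 1, 4, 5, 8, 9

Compute g(0), g(1), … for moves {2, 6}:
k:     0  1  2  3  4  5  6  7  8  9 10 11
g(k):  0  0  1  1  0  0  1  1  0  0  1  1
The P-positions (g = 0) in 0..11 are 0, 1, 4, 5, 8, 9.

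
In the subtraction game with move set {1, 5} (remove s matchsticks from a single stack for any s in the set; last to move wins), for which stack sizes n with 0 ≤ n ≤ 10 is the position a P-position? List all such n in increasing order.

0, 2, 4, 6, 8, 10

Compute g(0), g(1), … for moves {1, 5}:
g(0) = mex{} = 0
g(1) = mex{0} = 1
g(2) = mex{1} = 0
g(3) = mex{0} = 1
g(4) = mex{1} = 0
g(5) = mex{0} = 1
g(6) = mex{1} = 0
g(7) = mex{0} = 1
g(8) = mex{1} = 0
g(9) = mex{0} = 1
g(10) = mex{1} = 0
The P-positions (g = 0) in 0..10 are 0, 2, 4, 6, 8, 10.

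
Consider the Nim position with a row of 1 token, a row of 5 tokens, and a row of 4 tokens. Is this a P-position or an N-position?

P-position

Compute the nim-sum pairwise:
1 ⊕ 5 = 4
4 ⊕ 4 = 0
The nim-sum is 0, so this is a P-position: the player to move is in a losing position under optimal play.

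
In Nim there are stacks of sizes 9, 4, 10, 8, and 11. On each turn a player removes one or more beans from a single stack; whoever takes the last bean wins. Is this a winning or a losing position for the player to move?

Compute the nim-sum pairwise:
9 XOR 4 = 13
13 XOR 10 = 7
7 XOR 8 = 15
15 XOR 11 = 4
The nim-sum is 4 ≠ 0, so this is an N-position: the player to move can win.

Winning position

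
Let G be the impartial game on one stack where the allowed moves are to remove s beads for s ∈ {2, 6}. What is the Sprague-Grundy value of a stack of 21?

0

Build the Grundy sequence with g(k) = mex{g(k−s) : s ∈ {2, 6}, s ≤ k}:
k:     0  1  2  3  4  5  6  7  8  9 10 11 12 13 14 15 16 17 18 19 20 21
g(k):  0  0  1  1  0  0  1  1  0  0  1  1  0  0  1  1  0  0  1  1  0  0
So g(21) = 0.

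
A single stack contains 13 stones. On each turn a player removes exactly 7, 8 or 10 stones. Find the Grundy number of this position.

Grundy values for subtraction set {7, 8, 10}:
k:     0  1  2  3  4  5  6  7  8  9 10 11 12 13
g(k):  0  0  0  0  0  0  0  1  1  1  1  1  1  1
So g(13) = 1.

1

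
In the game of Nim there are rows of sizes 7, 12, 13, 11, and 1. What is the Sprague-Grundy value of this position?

Compute the nim-sum pairwise:
7 XOR 12 = 11
11 XOR 13 = 6
6 XOR 11 = 13
13 XOR 1 = 12

12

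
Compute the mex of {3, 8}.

0 is not in the set, so the mex is 0.

0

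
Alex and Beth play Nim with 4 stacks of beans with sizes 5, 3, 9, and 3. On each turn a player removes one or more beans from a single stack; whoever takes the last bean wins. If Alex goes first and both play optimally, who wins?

Compute the nim-sum pairwise:
5 ^ 3 = 6
6 ^ 9 = 15
15 ^ 3 = 12
The nim-sum is 12 ≠ 0, so this is an N-position: the player to move can win; Alex has a winning move.

Alex wins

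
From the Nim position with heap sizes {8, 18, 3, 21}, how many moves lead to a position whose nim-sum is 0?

1

Write each in binary and XOR column by column:
  01000  (8)
  10010  (18)
  00011  (3)
  10101  (21)
  -----
  01100  (12)
The overall nim-sum is X = 12. A heap of size p has a winning move iff p XOR X < p (reduce it to p XOR X).
  8: 8 XOR 12 = 4 < 8 — winning move (to 4).
  18: 18 XOR 12 = 30 ≥ 18 — no move.
  3: 3 XOR 12 = 15 ≥ 3 — no move.
  21: 21 XOR 12 = 25 ≥ 21 — no move.
That gives 1 winning move.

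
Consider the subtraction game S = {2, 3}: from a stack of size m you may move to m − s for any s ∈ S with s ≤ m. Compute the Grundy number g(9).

Build the Grundy sequence with g(k) = mex{g(k−s) : s ∈ {2, 3}, s ≤ k}:
g(0) = mex{} = 0
g(1) = mex{} = 0
g(2) = mex{0} = 1
g(3) = mex{0} = 1
g(4) = mex{0,1} = 2
g(5) = mex{1} = 0
g(6) = mex{1,2} = 0
g(7) = mex{0,2} = 1
g(8) = mex{0} = 1
g(9) = mex{0,1} = 2
So g(9) = 2.

2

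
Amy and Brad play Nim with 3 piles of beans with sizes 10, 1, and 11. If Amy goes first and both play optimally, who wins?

Nim-sum: 10 ^ 1 ^ 11 = 0.
The nim-sum is 0, so this is a P-position: the player to move is in a losing position under optimal play; Amy is about to move from it and so loses — Brad wins.

Brad wins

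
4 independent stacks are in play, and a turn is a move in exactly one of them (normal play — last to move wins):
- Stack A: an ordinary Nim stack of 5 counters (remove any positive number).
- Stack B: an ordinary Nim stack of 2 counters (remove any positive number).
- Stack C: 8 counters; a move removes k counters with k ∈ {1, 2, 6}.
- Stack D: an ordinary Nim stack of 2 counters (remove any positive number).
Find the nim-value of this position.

4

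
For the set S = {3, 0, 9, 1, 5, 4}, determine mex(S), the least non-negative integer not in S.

The values 0, 1 are all present; 2 is the first non-negative integer missing from the set.

2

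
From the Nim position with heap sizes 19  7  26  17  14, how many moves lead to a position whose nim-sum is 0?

3

Nim-sum: 19 ⊕ 7 ⊕ 26 ⊕ 17 ⊕ 14 = 17.
The overall nim-sum is X = 17. A heap of size p has a winning move iff p XOR X < p (reduce it to p XOR X).
  19: 19 XOR 17 = 2 < 19 — winning move (to 2).
  7: 7 XOR 17 = 22 ≥ 7 — no move.
  26: 26 XOR 17 = 11 < 26 — winning move (to 11).
  17: 17 XOR 17 = 0 < 17 — winning move (to 0).
  14: 14 XOR 17 = 31 ≥ 14 — no move.
That gives 3 winning moves.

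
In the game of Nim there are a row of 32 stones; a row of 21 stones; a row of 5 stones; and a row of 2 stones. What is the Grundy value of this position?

50

Nim-sum: 32 XOR 21 XOR 5 XOR 2 = 50.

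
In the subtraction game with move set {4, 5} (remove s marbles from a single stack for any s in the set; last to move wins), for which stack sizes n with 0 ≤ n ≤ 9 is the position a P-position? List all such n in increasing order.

Compute g(0), g(1), … for moves {4, 5}:
g(0) = mex{} = 0
g(1) = mex{} = 0
g(2) = mex{} = 0
g(3) = mex{} = 0
g(4) = mex{0} = 1
g(5) = mex{0} = 1
g(6) = mex{0} = 1
g(7) = mex{0} = 1
g(8) = mex{0,1} = 2
g(9) = mex{1} = 0
The P-positions (g = 0) in 0..9 are 0, 1, 2, 3, 9.

0, 1, 2, 3, 9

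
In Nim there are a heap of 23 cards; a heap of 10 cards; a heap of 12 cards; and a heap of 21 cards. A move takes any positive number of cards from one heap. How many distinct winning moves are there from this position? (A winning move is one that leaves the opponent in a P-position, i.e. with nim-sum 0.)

Nim-sum: 23 ⊕ 10 ⊕ 12 ⊕ 21 = 4.
The overall nim-sum is X = 4. A heap of size p has a winning move iff p XOR X < p (reduce it to p XOR X).
  23: 23 XOR 4 = 19 < 23 — winning move (to 19).
  10: 10 XOR 4 = 14 ≥ 10 — no move.
  12: 12 XOR 4 = 8 < 12 — winning move (to 8).
  21: 21 XOR 4 = 17 < 21 — winning move (to 17).
That gives 3 winning moves.

3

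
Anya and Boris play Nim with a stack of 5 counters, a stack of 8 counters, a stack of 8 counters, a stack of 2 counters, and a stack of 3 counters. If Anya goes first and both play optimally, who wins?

Anya wins

Compute the nim-sum pairwise:
5 ⊕ 8 = 13
13 ⊕ 8 = 5
5 ⊕ 2 = 7
7 ⊕ 3 = 4
The nim-sum is 4 ≠ 0, so this is an N-position: the player to move can win; Anya has a winning move.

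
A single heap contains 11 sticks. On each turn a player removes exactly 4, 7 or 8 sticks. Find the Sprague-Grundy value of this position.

Grundy values for subtraction set {4, 7, 8}:
k:     0  1  2  3  4  5  6  7  8  9 10 11
g(k):  0  0  0  0  1  1  1  1  2  2  2  2
So g(11) = 2.

2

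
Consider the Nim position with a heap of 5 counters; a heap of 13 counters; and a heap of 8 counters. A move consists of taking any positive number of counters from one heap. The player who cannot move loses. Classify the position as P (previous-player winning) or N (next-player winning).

Nim-sum: 5 XOR 13 XOR 8 = 0.
The nim-sum is 0, so this is a P-position: the player to move is in a losing position under optimal play.

P-position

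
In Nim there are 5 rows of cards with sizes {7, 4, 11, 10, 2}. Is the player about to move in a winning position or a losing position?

Compute the nim-sum pairwise:
7 XOR 4 = 3
3 XOR 11 = 8
8 XOR 10 = 2
2 XOR 2 = 0
The nim-sum is 0, so this is a P-position: the player to move is in a losing position under optimal play.

Losing position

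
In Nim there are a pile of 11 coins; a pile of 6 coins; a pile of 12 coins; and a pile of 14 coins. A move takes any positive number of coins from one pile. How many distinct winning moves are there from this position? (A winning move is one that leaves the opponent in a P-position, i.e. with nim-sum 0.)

Nim-sum: 11 XOR 6 XOR 12 XOR 14 = 15.
The overall nim-sum is X = 15. A pile of size p has a winning move iff p XOR X < p (reduce it to p XOR X).
  11: 11 XOR 15 = 4 < 11 — winning move (to 4).
  6: 6 XOR 15 = 9 ≥ 6 — no move.
  12: 12 XOR 15 = 3 < 12 — winning move (to 3).
  14: 14 XOR 15 = 1 < 14 — winning move (to 1).
That gives 3 winning moves.

3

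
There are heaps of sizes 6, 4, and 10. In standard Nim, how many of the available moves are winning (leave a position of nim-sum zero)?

Write each in binary and XOR column by column:
  0110  (6)
  0100  (4)
  1010  (10)
  ----
  1000  (8)
The overall nim-sum is X = 8. A heap of size p has a winning move iff p XOR X < p (reduce it to p XOR X).
  6: 6 XOR 8 = 14 ≥ 6 — no move.
  4: 4 XOR 8 = 12 ≥ 4 — no move.
  10: 10 XOR 8 = 2 < 10 — winning move (to 2).
That gives 1 winning move.

1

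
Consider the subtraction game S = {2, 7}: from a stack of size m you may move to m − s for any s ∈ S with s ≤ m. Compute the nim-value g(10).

Compute g(0), g(1), … for moves {2, 7}:
g(0) = mex{} = 0
g(1) = mex{} = 0
g(2) = mex{0} = 1
g(3) = mex{0} = 1
g(4) = mex{1} = 0
g(5) = mex{1} = 0
g(6) = mex{0} = 1
g(7) = mex{0} = 1
g(8) = mex{0,1} = 2
g(9) = mex{1} = 0
g(10) = mex{1,2} = 0
So g(10) = 0.

0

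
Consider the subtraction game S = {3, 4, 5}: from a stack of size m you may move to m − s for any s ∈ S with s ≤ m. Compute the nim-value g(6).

2

Build the Grundy sequence with g(k) = mex{g(k−s) : s ∈ {3, 4, 5}, s ≤ k}:
k:     0  1  2  3  4  5  6
g(k):  0  0  0  1  1  1  2
So g(6) = 2.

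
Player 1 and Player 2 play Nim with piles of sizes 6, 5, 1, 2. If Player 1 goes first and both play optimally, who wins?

Player 2 wins

In binary:
  110  (6)
  101  (5)
  001  (1)
  010  (2)
  ---
  000  (0)
The nim-sum is 0, so this is a P-position: the player to move is in a losing position under optimal play; Player 1 is about to move from it and so loses — Player 2 wins.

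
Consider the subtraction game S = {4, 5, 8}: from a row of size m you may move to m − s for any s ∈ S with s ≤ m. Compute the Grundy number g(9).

Compute g(0), g(1), … for moves {4, 5, 8}:
g(0) = mex{} = 0
g(1) = mex{} = 0
g(2) = mex{} = 0
g(3) = mex{} = 0
g(4) = mex{0} = 1
g(5) = mex{0} = 1
g(6) = mex{0} = 1
g(7) = mex{0} = 1
g(8) = mex{0,1} = 2
g(9) = mex{0,1} = 2
So g(9) = 2.

2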